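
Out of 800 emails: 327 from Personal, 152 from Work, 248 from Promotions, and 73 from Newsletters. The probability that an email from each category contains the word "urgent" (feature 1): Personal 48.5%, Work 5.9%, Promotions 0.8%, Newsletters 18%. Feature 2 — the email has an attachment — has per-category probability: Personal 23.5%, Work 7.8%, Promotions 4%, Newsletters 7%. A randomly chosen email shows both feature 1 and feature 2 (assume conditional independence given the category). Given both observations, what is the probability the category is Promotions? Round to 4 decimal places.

By Bayes' rule, posterior ∝ prior × likelihood:
  Personal: 0.40875 × 0.485 × 0.235 = 0.04658728125
  Work: 0.19 × 0.059 × 0.078 = 0.00087438
  Promotions: 0.31 × 0.008 × 0.04 = 0.0000992
  Newsletters: 0.09125 × 0.18 × 0.07 = 0.00114975
Sum = 0.04871061125.
P(Promotions | evidence) = 0.0000992 / 0.04871061125 ≈ 0.0020.

0.0020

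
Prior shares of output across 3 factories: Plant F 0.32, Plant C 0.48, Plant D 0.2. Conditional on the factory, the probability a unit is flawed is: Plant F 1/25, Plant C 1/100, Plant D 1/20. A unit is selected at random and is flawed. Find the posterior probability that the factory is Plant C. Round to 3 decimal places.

0.174

Unnormalized posteriors (prior × likelihood):
  Plant F: 0.32 × 0.04 = 0.0128
  Plant C: 0.48 × 0.01 = 0.0048
  Plant D: 0.2 × 0.05 = 0.01
Sum = 0.0276.
P(Plant C | evidence) = 0.0048 / 0.0276 ≈ 0.174.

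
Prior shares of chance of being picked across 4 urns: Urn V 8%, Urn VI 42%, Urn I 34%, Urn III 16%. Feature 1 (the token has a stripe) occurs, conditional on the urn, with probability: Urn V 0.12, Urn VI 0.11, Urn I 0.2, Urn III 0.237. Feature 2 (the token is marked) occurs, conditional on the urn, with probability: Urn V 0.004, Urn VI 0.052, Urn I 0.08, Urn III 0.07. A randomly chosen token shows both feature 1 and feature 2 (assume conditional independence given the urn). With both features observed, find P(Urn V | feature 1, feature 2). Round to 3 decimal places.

0.004

By Bayes' rule, posterior ∝ prior × likelihood:
  Urn V: 0.08 × 0.12 × 0.004 = 0.0000384
  Urn VI: 0.42 × 0.11 × 0.052 = 0.0024024
  Urn I: 0.34 × 0.2 × 0.08 = 0.00544
  Urn III: 0.16 × 0.237 × 0.07 = 0.0026544
Normalizing constant = 0.0105352.
P(Urn V | evidence) = 0.0000384 / 0.0105352 ≈ 0.004.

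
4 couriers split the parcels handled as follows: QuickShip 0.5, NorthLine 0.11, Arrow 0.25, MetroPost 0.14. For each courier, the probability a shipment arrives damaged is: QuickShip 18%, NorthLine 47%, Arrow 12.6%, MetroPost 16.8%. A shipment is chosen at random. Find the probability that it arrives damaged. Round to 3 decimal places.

0.197

Compute prior × likelihood for every hypothesis:
  QuickShip: 0.5 × 0.18 = 0.09
  NorthLine: 0.11 × 0.47 = 0.0517
  Arrow: 0.25 × 0.126 = 0.0315
  MetroPost: 0.14 × 0.168 = 0.02352
P(damaged) = 0.09 + 0.0517 + 0.0315 + 0.02352 = 0.19672 → 0.197.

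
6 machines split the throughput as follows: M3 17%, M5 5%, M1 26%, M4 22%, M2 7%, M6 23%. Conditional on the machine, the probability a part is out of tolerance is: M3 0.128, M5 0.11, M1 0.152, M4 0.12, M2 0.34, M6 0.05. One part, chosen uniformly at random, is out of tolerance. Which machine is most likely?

M1

Prior × likelihood for each hypothesis:
  M3: 0.17 × 0.128 = 0.02176
  M5: 0.05 × 0.11 = 0.0055
  M1: 0.26 × 0.152 = 0.03952
  M4: 0.22 × 0.12 = 0.0264
  M2: 0.07 × 0.34 = 0.0238
  M6: 0.23 × 0.05 = 0.0115
Normalizing constant = 0.12848.
Largest term belongs to M1, so M1 is most probable.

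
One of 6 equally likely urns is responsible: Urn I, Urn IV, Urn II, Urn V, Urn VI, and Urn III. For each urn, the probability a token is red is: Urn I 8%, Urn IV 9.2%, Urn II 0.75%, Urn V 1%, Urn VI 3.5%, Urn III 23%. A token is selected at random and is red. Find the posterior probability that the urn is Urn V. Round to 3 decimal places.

0.022

With a uniform prior (1/6 each), posterior ∝ likelihood:
  Urn I: 0.08
  Urn IV: 0.092
  Urn II: 0.0075
  Urn V: 0.01
  Urn VI: 0.035
  Urn III: 0.23
Sum = 0.4545.
P(Urn V | evidence) = 0.01 / 0.4545 ≈ 0.022.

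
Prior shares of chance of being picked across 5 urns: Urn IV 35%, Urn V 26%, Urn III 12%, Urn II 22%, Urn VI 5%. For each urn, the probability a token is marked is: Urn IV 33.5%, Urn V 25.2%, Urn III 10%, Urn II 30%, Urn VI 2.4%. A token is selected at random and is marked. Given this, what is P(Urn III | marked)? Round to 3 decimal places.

Prior × likelihood for each hypothesis:
  Urn IV: 0.35 × 0.335 = 0.11725
  Urn V: 0.26 × 0.252 = 0.06552
  Urn III: 0.12 × 0.1 = 0.012
  Urn II: 0.22 × 0.3 = 0.066
  Urn VI: 0.05 × 0.024 = 0.0012
Sum = 0.26197.
P(Urn III | evidence) = 0.012 / 0.26197 ≈ 0.046.

0.046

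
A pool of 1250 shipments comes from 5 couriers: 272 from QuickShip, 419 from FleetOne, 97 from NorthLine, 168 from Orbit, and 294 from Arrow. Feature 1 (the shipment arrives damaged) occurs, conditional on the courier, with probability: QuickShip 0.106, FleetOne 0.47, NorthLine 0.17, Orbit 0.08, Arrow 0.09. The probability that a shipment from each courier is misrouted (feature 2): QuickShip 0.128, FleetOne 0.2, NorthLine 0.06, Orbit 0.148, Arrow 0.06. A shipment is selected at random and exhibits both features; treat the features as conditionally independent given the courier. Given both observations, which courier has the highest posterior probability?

Compute prior × likelihood for every hypothesis:
  QuickShip: 0.2176 × 0.106 × 0.128 = 0.0029523968
  FleetOne: 0.3352 × 0.47 × 0.2 = 0.0315088
  NorthLine: 0.0776 × 0.17 × 0.06 = 0.00079152
  Orbit: 0.1344 × 0.08 × 0.148 = 0.001591296
  Arrow: 0.2352 × 0.09 × 0.06 = 0.00127008
Normalizing constant = 0.0381140928.
Largest term belongs to FleetOne, so FleetOne is most probable.

FleetOne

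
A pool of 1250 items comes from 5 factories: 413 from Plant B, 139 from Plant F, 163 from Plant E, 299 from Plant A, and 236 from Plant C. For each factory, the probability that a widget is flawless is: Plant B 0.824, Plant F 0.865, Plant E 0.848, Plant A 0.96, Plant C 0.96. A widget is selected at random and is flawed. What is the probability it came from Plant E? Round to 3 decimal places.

0.180

Taking complements, P(flawed | each) = Plant B 0.176, Plant F 0.135, Plant E 0.152, Plant A 0.04, Plant C 0.04.
Compute prior × likelihood for every hypothesis:
  Plant B: 0.3304 × 0.176 = 0.0581504
  Plant F: 0.1112 × 0.135 = 0.015012
  Plant E: 0.1304 × 0.152 = 0.0198208
  Plant A: 0.2392 × 0.04 = 0.009568
  Plant C: 0.1888 × 0.04 = 0.007552
Sum = 0.1101032.
P(Plant E | evidence) = 0.0198208 / 0.1101032 ≈ 0.180.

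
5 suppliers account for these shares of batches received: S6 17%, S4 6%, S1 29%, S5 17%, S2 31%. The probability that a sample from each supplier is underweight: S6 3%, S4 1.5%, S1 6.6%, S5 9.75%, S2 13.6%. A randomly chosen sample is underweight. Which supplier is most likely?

Compute prior × likelihood for every hypothesis:
  S6: 0.17 × 0.03 = 0.0051
  S4: 0.06 × 0.015 = 0.0009
  S1: 0.29 × 0.066 = 0.01914
  S5: 0.17 × 0.0975 = 0.016575
  S2: 0.31 × 0.136 = 0.04216
Sum = 0.083875.
Largest term belongs to S2, so S2 is most probable.

S2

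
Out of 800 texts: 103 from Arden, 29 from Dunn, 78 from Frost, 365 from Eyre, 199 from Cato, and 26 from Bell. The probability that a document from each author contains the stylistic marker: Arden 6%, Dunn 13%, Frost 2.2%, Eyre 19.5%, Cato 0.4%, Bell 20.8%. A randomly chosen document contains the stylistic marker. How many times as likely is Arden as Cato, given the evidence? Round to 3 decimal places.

7.764

By Bayes' rule, posterior ∝ prior × likelihood:
  Arden: 0.12875 × 0.06 = 0.007725
  Dunn: 0.03625 × 0.13 = 0.0047125
  Frost: 0.0975 × 0.022 = 0.002145
  Eyre: 0.45625 × 0.195 = 0.08896875
  Cato: 0.24875 × 0.004 = 0.000995
  Bell: 0.0325 × 0.208 = 0.00676
Normalizing constant = 0.11130625.
The ratio is 0.007725 / 0.000995 (the normalizer cancels) = 7.764.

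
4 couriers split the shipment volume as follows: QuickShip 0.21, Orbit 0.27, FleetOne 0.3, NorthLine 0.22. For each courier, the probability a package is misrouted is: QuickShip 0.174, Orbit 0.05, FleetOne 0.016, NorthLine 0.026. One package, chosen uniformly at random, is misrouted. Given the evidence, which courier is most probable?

QuickShip

Prior × likelihood for each hypothesis:
  QuickShip: 0.21 × 0.174 = 0.03654
  Orbit: 0.27 × 0.05 = 0.0135
  FleetOne: 0.3 × 0.016 = 0.0048
  NorthLine: 0.22 × 0.026 = 0.00572
Total = 0.06056.
Largest term belongs to QuickShip, so QuickShip is most probable.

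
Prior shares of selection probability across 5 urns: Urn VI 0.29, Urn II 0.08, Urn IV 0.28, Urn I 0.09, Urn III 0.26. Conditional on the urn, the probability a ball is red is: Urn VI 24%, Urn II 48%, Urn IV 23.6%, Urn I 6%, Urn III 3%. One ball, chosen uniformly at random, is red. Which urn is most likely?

Compute prior × likelihood for every hypothesis:
  Urn VI: 0.29 × 0.24 = 0.0696
  Urn II: 0.08 × 0.48 = 0.0384
  Urn IV: 0.28 × 0.236 = 0.06608
  Urn I: 0.09 × 0.06 = 0.0054
  Urn III: 0.26 × 0.03 = 0.0078
Normalizing constant = 0.18728.
Largest term belongs to Urn VI, so Urn VI is most probable.

Urn VI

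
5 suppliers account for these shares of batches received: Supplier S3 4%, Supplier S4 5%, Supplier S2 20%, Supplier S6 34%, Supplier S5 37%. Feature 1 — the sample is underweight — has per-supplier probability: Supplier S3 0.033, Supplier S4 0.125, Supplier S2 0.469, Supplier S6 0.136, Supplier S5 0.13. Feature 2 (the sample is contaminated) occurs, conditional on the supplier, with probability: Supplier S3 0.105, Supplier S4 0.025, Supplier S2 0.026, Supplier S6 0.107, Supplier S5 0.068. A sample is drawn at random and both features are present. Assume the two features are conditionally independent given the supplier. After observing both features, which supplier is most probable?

Unnormalized posteriors (prior × likelihood):
  Supplier S3: 0.04 × 0.033 × 0.105 = 0.0001386
  Supplier S4: 0.05 × 0.125 × 0.025 = 0.00015625
  Supplier S2: 0.2 × 0.469 × 0.026 = 0.0024388
  Supplier S6: 0.34 × 0.136 × 0.107 = 0.00494768
  Supplier S5: 0.37 × 0.13 × 0.068 = 0.0032708
Normalizing constant = 0.01095213.
Largest term belongs to Supplier S6, so Supplier S6 is most probable.

Supplier S6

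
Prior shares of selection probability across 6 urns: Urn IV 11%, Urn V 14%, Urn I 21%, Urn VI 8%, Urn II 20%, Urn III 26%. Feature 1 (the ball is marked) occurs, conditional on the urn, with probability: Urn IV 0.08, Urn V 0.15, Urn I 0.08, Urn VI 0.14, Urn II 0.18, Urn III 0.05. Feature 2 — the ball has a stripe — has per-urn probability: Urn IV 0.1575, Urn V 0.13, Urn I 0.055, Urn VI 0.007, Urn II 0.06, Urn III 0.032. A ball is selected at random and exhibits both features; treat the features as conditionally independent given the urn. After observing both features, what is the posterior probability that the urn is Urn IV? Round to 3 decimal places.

Prior × likelihood for each hypothesis:
  Urn IV: 0.11 × 0.08 × 0.1575 = 0.001386
  Urn V: 0.14 × 0.15 × 0.13 = 0.00273
  Urn I: 0.21 × 0.08 × 0.055 = 0.000924
  Urn VI: 0.08 × 0.14 × 0.007 = 0.0000784
  Urn II: 0.2 × 0.18 × 0.06 = 0.00216
  Urn III: 0.26 × 0.05 × 0.032 = 0.000416
Total = 0.0076944.
P(Urn IV | evidence) = 0.001386 / 0.0076944 ≈ 0.180.

0.180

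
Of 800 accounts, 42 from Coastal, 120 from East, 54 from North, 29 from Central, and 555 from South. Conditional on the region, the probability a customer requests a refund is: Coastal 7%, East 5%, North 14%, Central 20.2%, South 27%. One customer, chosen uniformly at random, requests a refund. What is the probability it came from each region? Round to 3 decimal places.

Unnormalized posteriors (prior × likelihood):
  Coastal: 0.0525 × 0.07 = 0.003675
  East: 0.15 × 0.05 = 0.0075
  North: 0.0675 × 0.14 = 0.00945
  Central: 0.03625 × 0.202 = 0.0073225
  South: 0.69375 × 0.27 = 0.1873125
Sum = 0.21526.
P(Coastal | refund) = 0.003675/0.21526 ≈ 0.017
P(East | refund) = 0.0075/0.21526 ≈ 0.035
P(North | refund) = 0.00945/0.21526 ≈ 0.044
P(Central | refund) = 0.0073225/0.21526 ≈ 0.034
P(South | refund) = 0.1873125/0.21526 ≈ 0.870

Coastal 0.017, East 0.035, North 0.044, Central 0.034, South 0.870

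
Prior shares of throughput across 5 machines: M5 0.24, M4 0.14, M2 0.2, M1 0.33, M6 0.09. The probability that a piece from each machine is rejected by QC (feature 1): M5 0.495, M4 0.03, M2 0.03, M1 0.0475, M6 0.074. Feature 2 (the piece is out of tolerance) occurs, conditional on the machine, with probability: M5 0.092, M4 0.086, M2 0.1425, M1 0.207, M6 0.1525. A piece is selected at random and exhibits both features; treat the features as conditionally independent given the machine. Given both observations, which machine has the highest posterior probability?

Prior × likelihood for each hypothesis:
  M5: 0.24 × 0.495 × 0.092 = 0.0109296
  M4: 0.14 × 0.03 × 0.086 = 0.0003612
  M2: 0.2 × 0.03 × 0.1425 = 0.000855
  M1: 0.33 × 0.0475 × 0.207 = 0.003244725
  M6: 0.09 × 0.074 × 0.1525 = 0.00101565
Normalizing constant = 0.016406175.
Largest term belongs to M5, so M5 is most probable.

M5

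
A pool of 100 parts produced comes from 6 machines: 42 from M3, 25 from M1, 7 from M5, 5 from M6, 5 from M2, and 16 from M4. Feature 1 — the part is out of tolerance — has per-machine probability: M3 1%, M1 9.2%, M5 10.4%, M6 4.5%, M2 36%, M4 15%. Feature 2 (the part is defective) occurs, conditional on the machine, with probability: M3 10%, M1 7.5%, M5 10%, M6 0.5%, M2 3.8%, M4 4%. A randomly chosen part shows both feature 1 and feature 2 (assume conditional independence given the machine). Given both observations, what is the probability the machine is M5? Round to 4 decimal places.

Compute prior × likelihood for every hypothesis:
  M3: 0.42 × 0.01 × 0.1 = 0.00042
  M1: 0.25 × 0.092 × 0.075 = 0.001725
  M5: 0.07 × 0.104 × 0.1 = 0.000728
  M6: 0.05 × 0.045 × 0.005 = 0.00001125
  M2: 0.05 × 0.36 × 0.038 = 0.000684
  M4: 0.16 × 0.15 × 0.04 = 0.00096
Sum = 0.00452825.
P(M5 | evidence) = 0.000728 / 0.00452825 ≈ 0.1608.

0.1608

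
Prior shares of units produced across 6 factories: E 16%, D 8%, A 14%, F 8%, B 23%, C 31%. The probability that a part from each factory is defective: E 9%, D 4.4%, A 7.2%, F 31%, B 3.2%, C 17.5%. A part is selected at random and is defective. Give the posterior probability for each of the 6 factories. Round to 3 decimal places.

By Bayes' rule, posterior ∝ prior × likelihood:
  E: 0.16 × 0.09 = 0.0144
  D: 0.08 × 0.044 = 0.00352
  A: 0.14 × 0.072 = 0.01008
  F: 0.08 × 0.31 = 0.0248
  B: 0.23 × 0.032 = 0.00736
  C: 0.31 × 0.175 = 0.05425
Normalizing constant = 0.11441.
P(E | defective) = 0.0144/0.11441 ≈ 0.126
P(D | defective) = 0.00352/0.11441 ≈ 0.031
P(A | defective) = 0.01008/0.11441 ≈ 0.088
P(F | defective) = 0.0248/0.11441 ≈ 0.217
P(B | defective) = 0.00736/0.11441 ≈ 0.064
P(C | defective) = 0.05425/0.11441 ≈ 0.474

E 0.126, D 0.031, A 0.088, F 0.217, B 0.064, C 0.474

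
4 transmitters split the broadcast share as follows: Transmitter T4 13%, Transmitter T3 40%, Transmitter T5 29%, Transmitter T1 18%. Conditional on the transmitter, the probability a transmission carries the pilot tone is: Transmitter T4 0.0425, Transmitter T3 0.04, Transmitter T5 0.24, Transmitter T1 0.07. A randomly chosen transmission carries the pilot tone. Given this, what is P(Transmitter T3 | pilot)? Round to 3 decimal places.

Compute prior × likelihood for every hypothesis:
  Transmitter T4: 0.13 × 0.0425 = 0.005525
  Transmitter T3: 0.4 × 0.04 = 0.016
  Transmitter T5: 0.29 × 0.24 = 0.0696
  Transmitter T1: 0.18 × 0.07 = 0.0126
Sum = 0.103725.
P(Transmitter T3 | evidence) = 0.016 / 0.103725 ≈ 0.154.

0.154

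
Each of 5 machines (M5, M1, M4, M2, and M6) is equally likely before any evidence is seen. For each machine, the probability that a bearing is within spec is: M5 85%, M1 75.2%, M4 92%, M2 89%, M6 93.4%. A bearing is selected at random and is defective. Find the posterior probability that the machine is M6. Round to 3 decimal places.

0.101

Taking complements, P(defective | each) = M5 0.15, M1 0.248, M4 0.08, M2 0.11, M6 0.066.
Since the prior is uniform, the posterior is proportional to the likelihood:
  M5: 0.15
  M1: 0.248
  M4: 0.08
  M2: 0.11
  M6: 0.066
Total = 0.654.
P(M6 | evidence) = 0.066 / 0.654 ≈ 0.101.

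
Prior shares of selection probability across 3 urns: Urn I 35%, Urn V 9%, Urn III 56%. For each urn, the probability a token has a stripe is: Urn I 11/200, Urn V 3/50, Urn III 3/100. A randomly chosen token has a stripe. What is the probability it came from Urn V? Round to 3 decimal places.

Prior × likelihood for each hypothesis:
  Urn I: 0.35 × 0.055 = 0.01925
  Urn V: 0.09 × 0.06 = 0.0054
  Urn III: 0.56 × 0.03 = 0.0168
Normalizing constant = 0.04145.
P(Urn V | evidence) = 0.0054 / 0.04145 ≈ 0.130.

0.130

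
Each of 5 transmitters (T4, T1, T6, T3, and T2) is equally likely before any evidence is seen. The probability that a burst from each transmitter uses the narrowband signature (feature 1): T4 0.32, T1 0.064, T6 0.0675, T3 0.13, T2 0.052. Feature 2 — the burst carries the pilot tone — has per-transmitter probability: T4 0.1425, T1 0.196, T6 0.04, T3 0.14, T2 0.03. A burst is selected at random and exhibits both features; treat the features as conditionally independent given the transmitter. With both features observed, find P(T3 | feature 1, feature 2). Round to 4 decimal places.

0.2258

With a uniform prior (1/5 each), posterior ∝ likelihood:
  T4: 0.32 × 0.1425 = 0.0456
  T1: 0.064 × 0.196 = 0.012544
  T6: 0.0675 × 0.04 = 0.0027
  T3: 0.13 × 0.14 = 0.0182
  T2: 0.052 × 0.03 = 0.00156
Total = 0.080604.
P(T3 | evidence) = 0.0182 / 0.080604 ≈ 0.2258.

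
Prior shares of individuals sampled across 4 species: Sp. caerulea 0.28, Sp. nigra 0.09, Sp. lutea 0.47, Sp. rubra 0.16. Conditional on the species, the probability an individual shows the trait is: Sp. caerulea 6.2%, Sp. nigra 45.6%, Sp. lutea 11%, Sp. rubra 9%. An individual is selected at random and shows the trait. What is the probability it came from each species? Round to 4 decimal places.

Unnormalized posteriors (prior × likelihood):
  Sp. caerulea: 0.28 × 0.062 = 0.01736
  Sp. nigra: 0.09 × 0.456 = 0.04104
  Sp. lutea: 0.47 × 0.11 = 0.0517
  Sp. rubra: 0.16 × 0.09 = 0.0144
Normalizing constant = 0.1245.
P(Sp. caerulea | trait) = 0.01736/0.1245 ≈ 0.1394
P(Sp. nigra | trait) = 0.04104/0.1245 ≈ 0.3296
P(Sp. lutea | trait) = 0.0517/0.1245 ≈ 0.4153
P(Sp. rubra | trait) = 0.0144/0.1245 ≈ 0.1157

Sp. caerulea 0.1394, Sp. nigra 0.3296, Sp. lutea 0.4153, Sp. rubra 0.1157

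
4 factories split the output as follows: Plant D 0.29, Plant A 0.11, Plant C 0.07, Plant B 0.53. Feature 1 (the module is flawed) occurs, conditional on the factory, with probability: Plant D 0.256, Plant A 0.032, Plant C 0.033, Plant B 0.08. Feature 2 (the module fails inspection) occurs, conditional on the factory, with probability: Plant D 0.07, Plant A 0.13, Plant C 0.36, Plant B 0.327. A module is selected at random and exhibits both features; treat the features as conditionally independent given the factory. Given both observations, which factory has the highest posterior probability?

Plant B

Compute prior × likelihood for every hypothesis:
  Plant D: 0.29 × 0.256 × 0.07 = 0.0051968
  Plant A: 0.11 × 0.032 × 0.13 = 0.0004576
  Plant C: 0.07 × 0.033 × 0.36 = 0.0008316
  Plant B: 0.53 × 0.08 × 0.327 = 0.0138648
Total = 0.0203508.
Largest term belongs to Plant B, so Plant B is most probable.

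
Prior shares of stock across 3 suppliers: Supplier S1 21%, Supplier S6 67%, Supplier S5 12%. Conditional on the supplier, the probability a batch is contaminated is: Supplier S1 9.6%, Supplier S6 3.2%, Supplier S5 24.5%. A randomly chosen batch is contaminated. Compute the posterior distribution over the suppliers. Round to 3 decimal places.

Supplier S1 0.284, Supplier S6 0.302, Supplier S5 0.414

Compute prior × likelihood for every hypothesis:
  Supplier S1: 0.21 × 0.096 = 0.02016
  Supplier S6: 0.67 × 0.032 = 0.02144
  Supplier S5: 0.12 × 0.245 = 0.0294
Normalizing constant = 0.071.
P(Supplier S1 | contaminated) = 0.02016/0.071 ≈ 0.284
P(Supplier S6 | contaminated) = 0.02144/0.071 ≈ 0.302
P(Supplier S5 | contaminated) = 0.0294/0.071 ≈ 0.414
(Check: 0.284+0.302+0.414 = 1.000.)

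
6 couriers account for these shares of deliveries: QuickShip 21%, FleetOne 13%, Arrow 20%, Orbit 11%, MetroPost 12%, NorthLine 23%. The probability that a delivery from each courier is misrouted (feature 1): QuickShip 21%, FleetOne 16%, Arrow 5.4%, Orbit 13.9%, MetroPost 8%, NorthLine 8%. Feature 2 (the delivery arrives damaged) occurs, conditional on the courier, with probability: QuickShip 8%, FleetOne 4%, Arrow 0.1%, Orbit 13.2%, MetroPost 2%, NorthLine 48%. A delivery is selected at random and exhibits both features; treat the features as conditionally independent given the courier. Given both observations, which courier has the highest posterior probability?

Compute prior × likelihood for every hypothesis:
  QuickShip: 0.21 × 0.21 × 0.08 = 0.003528
  FleetOne: 0.13 × 0.16 × 0.04 = 0.000832
  Arrow: 0.2 × 0.054 × 0.001 = 0.0000108
  Orbit: 0.11 × 0.139 × 0.132 = 0.00201828
  MetroPost: 0.12 × 0.08 × 0.02 = 0.000192
  NorthLine: 0.23 × 0.08 × 0.48 = 0.008832
Total = 0.01541308.
Largest term belongs to NorthLine, so NorthLine is most probable.

NorthLine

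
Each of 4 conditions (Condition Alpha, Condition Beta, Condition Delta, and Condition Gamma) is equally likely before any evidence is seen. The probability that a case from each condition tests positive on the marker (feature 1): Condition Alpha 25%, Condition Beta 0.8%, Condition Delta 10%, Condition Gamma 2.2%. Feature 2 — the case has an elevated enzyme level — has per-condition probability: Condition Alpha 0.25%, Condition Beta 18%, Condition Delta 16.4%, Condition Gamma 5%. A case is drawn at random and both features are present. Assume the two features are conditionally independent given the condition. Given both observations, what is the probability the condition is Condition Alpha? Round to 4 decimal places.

Since the prior is uniform, the posterior is proportional to the likelihood:
  Condition Alpha: 0.25 × 0.0025 = 0.000625
  Condition Beta: 0.008 × 0.18 = 0.00144
  Condition Delta: 0.1 × 0.164 = 0.0164
  Condition Gamma: 0.022 × 0.05 = 0.0011
Total = 0.019565.
P(Condition Alpha | evidence) = 0.000625 / 0.019565 ≈ 0.0319.

0.0319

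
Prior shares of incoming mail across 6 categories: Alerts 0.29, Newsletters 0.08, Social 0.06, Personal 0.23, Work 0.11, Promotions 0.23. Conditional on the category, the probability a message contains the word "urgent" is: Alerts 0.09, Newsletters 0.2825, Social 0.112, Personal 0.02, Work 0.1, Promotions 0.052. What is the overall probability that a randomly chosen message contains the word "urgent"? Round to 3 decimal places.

0.083

Unnormalized posteriors (prior × likelihood):
  Alerts: 0.29 × 0.09 = 0.0261
  Newsletters: 0.08 × 0.2825 = 0.0226
  Social: 0.06 × 0.112 = 0.00672
  Personal: 0.23 × 0.02 = 0.0046
  Work: 0.11 × 0.1 = 0.011
  Promotions: 0.23 × 0.052 = 0.01196
P(urgent-flag) = 0.0261 + 0.0226 + 0.00672 + 0.0046 + 0.011 + 0.01196 = 0.08298 → 0.083.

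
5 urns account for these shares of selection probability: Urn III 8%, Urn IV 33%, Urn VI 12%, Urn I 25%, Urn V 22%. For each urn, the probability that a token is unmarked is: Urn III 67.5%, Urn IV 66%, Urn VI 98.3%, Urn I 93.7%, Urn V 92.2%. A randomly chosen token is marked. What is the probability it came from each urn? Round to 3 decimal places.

Urn III 0.150, Urn IV 0.648, Urn VI 0.012, Urn I 0.091, Urn V 0.099

Taking complements, P(marked | each) = Urn III 0.325, Urn IV 0.34, Urn VI 0.017, Urn I 0.063, Urn V 0.078.
By Bayes' rule, posterior ∝ prior × likelihood:
  Urn III: 0.08 × 0.325 = 0.026
  Urn IV: 0.33 × 0.34 = 0.1122
  Urn VI: 0.12 × 0.017 = 0.00204
  Urn I: 0.25 × 0.063 = 0.01575
  Urn V: 0.22 × 0.078 = 0.01716
Total = 0.17315.
P(Urn III | marked) = 0.026/0.17315 ≈ 0.150
P(Urn IV | marked) = 0.1122/0.17315 ≈ 0.648
P(Urn VI | marked) = 0.00204/0.17315 ≈ 0.012
P(Urn I | marked) = 0.01575/0.17315 ≈ 0.091
P(Urn V | marked) = 0.01716/0.17315 ≈ 0.099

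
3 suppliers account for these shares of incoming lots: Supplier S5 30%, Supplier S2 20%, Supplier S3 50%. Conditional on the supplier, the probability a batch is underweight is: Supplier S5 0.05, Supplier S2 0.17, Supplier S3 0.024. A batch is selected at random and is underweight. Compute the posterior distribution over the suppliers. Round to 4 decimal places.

Supplier S5 0.2459, Supplier S2 0.5574, Supplier S3 0.1967

By Bayes' rule, posterior ∝ prior × likelihood:
  Supplier S5: 0.3 × 0.05 = 0.015
  Supplier S2: 0.2 × 0.17 = 0.034
  Supplier S3: 0.5 × 0.024 = 0.012
Normalizing constant = 0.061.
P(Supplier S5 | underweight) = 0.015/0.061 ≈ 0.2459
P(Supplier S2 | underweight) = 0.034/0.061 ≈ 0.5574
P(Supplier S3 | underweight) = 0.012/0.061 ≈ 0.1967
(Check: 0.2459+0.5574+0.1967 = 1.0000.)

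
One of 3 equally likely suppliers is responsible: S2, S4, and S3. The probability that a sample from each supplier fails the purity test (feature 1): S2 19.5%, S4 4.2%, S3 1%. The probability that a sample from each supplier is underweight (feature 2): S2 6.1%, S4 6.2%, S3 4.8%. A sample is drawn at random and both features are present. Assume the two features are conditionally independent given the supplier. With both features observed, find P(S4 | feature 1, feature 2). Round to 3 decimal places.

Since the prior is uniform, the posterior is proportional to the likelihood:
  S2: 0.195 × 0.061 = 0.011895
  S4: 0.042 × 0.062 = 0.002604
  S3: 0.01 × 0.048 = 0.00048
Total = 0.014979.
P(S4 | evidence) = 0.002604 / 0.014979 ≈ 0.174.

0.174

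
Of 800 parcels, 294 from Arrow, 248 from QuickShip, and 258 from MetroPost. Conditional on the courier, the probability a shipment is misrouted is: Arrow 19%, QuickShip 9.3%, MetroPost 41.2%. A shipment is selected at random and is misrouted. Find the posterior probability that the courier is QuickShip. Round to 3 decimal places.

By Bayes' rule, posterior ∝ prior × likelihood:
  Arrow: 0.3675 × 0.19 = 0.069825
  QuickShip: 0.31 × 0.093 = 0.02883
  MetroPost: 0.3225 × 0.412 = 0.13287
Sum = 0.231525.
P(QuickShip | evidence) = 0.02883 / 0.231525 ≈ 0.125.

0.125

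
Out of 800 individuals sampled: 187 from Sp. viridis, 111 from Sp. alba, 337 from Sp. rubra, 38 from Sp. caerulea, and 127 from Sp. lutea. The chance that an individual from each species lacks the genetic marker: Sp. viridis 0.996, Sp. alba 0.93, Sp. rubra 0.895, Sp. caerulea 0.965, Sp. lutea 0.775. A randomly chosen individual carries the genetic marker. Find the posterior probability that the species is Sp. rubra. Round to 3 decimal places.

Taking complements, P(marker | each) = Sp. viridis 0.004, Sp. alba 0.07, Sp. rubra 0.105, Sp. caerulea 0.035, Sp. lutea 0.225.
Compute prior × likelihood for every hypothesis:
  Sp. viridis: 0.23375 × 0.004 = 0.000935
  Sp. alba: 0.13875 × 0.07 = 0.0097125
  Sp. rubra: 0.42125 × 0.105 = 0.04423125
  Sp. caerulea: 0.0475 × 0.035 = 0.0016625
  Sp. lutea: 0.15875 × 0.225 = 0.03571875
Sum = 0.09226.
P(Sp. rubra | evidence) = 0.04423125 / 0.09226 ≈ 0.479.

0.479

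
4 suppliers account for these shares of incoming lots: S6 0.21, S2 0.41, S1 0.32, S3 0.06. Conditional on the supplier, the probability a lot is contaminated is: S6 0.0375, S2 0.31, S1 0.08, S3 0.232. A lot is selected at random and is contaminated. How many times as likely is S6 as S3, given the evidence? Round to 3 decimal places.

By Bayes' rule, posterior ∝ prior × likelihood:
  S6: 0.21 × 0.0375 = 0.007875
  S2: 0.41 × 0.31 = 0.1271
  S1: 0.32 × 0.08 = 0.0256
  S3: 0.06 × 0.232 = 0.01392
Sum = 0.174495.
The ratio is 0.007875 / 0.01392 (the normalizer cancels) = 0.566.

0.566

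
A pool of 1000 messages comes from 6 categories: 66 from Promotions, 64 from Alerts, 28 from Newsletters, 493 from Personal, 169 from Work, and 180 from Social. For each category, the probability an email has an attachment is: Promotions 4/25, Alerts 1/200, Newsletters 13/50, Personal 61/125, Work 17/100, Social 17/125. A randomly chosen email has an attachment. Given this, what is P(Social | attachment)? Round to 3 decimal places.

Prior × likelihood for each hypothesis:
  Promotions: 0.066 × 0.16 = 0.01056
  Alerts: 0.064 × 0.005 = 0.00032
  Newsletters: 0.028 × 0.26 = 0.00728
  Personal: 0.493 × 0.488 = 0.240584
  Work: 0.169 × 0.17 = 0.02873
  Social: 0.18 × 0.136 = 0.02448
Normalizing constant = 0.311954.
P(Social | evidence) = 0.02448 / 0.311954 ≈ 0.078.

0.078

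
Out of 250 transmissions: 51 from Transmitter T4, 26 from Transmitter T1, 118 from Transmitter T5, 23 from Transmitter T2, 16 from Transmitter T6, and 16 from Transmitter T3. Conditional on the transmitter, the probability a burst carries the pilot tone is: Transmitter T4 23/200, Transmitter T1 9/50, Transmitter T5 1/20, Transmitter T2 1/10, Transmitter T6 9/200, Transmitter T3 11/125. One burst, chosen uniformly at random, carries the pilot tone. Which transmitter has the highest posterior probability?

Transmitter T5

By Bayes' rule, posterior ∝ prior × likelihood:
  Transmitter T4: 0.204 × 0.115 = 0.02346
  Transmitter T1: 0.104 × 0.18 = 0.01872
  Transmitter T5: 0.472 × 0.05 = 0.0236
  Transmitter T2: 0.092 × 0.1 = 0.0092
  Transmitter T6: 0.064 × 0.045 = 0.00288
  Transmitter T3: 0.064 × 0.088 = 0.005632
Sum = 0.083492.
Largest term belongs to Transmitter T5, so Transmitter T5 is most probable.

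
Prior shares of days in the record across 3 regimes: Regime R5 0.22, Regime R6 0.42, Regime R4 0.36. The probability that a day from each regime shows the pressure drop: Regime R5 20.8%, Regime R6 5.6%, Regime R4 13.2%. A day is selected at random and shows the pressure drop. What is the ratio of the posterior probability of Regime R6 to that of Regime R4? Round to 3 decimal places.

0.495

Prior × likelihood for each hypothesis:
  Regime R5: 0.22 × 0.208 = 0.04576
  Regime R6: 0.42 × 0.056 = 0.02352
  Regime R4: 0.36 × 0.132 = 0.04752
Normalizing constant = 0.1168.
The ratio is 0.02352 / 0.04752 (the normalizer cancels) = 0.495.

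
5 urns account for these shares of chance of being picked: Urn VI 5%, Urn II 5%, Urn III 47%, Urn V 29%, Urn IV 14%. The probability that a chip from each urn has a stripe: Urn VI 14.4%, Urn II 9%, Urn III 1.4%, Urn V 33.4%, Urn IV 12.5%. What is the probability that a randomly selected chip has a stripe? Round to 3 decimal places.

Prior × likelihood for each hypothesis:
  Urn VI: 0.05 × 0.144 = 0.0072
  Urn II: 0.05 × 0.09 = 0.0045
  Urn III: 0.47 × 0.014 = 0.00658
  Urn V: 0.29 × 0.334 = 0.09686
  Urn IV: 0.14 × 0.125 = 0.0175
P(striped) = 0.0072 + 0.0045 + 0.00658 + 0.09686 + 0.0175 = 0.13264 → 0.133.

0.133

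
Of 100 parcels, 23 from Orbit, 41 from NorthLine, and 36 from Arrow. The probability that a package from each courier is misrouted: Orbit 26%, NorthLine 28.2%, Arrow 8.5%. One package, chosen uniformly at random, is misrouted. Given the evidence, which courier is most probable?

By Bayes' rule, posterior ∝ prior × likelihood:
  Orbit: 0.23 × 0.26 = 0.0598
  NorthLine: 0.41 × 0.282 = 0.11562
  Arrow: 0.36 × 0.085 = 0.0306
Total = 0.20602.
Largest term belongs to NorthLine, so NorthLine is most probable.

NorthLine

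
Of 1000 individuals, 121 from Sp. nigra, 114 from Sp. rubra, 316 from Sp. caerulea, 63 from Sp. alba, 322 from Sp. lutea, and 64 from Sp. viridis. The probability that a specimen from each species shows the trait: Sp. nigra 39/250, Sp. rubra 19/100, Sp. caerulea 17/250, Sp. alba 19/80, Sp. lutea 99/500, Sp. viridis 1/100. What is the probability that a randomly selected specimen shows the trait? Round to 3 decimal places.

By Bayes' rule, posterior ∝ prior × likelihood:
  Sp. nigra: 0.121 × 0.156 = 0.018876
  Sp. rubra: 0.114 × 0.19 = 0.02166
  Sp. caerulea: 0.316 × 0.068 = 0.021488
  Sp. alba: 0.063 × 0.2375 = 0.0149625
  Sp. lutea: 0.322 × 0.198 = 0.063756
  Sp. viridis: 0.064 × 0.01 = 0.00064
P(trait) = 0.018876 + 0.02166 + 0.021488 + 0.0149625 + 0.063756 + 0.00064 = 0.1413825 → 0.141.

0.141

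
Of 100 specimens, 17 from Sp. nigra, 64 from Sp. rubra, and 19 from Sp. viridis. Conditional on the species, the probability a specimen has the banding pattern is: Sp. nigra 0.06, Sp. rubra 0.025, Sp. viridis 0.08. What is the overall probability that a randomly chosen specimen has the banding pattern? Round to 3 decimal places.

0.041

Prior × likelihood for each hypothesis:
  Sp. nigra: 0.17 × 0.06 = 0.0102
  Sp. rubra: 0.64 × 0.025 = 0.016
  Sp. viridis: 0.19 × 0.08 = 0.0152
P(banded) = 0.0102 + 0.016 + 0.0152 = 0.0414 → 0.041.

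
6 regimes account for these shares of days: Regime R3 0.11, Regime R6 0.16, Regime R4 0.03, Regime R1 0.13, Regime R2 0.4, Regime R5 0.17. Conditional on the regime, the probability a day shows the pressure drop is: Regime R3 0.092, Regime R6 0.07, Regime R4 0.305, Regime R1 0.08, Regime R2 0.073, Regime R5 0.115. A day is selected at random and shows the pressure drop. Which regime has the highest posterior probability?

Regime R2

By Bayes' rule, posterior ∝ prior × likelihood:
  Regime R3: 0.11 × 0.092 = 0.01012
  Regime R6: 0.16 × 0.07 = 0.0112
  Regime R4: 0.03 × 0.305 = 0.00915
  Regime R1: 0.13 × 0.08 = 0.0104
  Regime R2: 0.4 × 0.073 = 0.0292
  Regime R5: 0.17 × 0.115 = 0.01955
Normalizing constant = 0.08962.
Largest term belongs to Regime R2, so Regime R2 is most probable.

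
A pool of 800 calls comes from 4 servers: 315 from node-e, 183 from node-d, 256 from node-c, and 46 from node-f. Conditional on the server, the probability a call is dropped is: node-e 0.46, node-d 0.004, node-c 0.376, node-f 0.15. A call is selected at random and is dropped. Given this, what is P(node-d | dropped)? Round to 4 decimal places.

By Bayes' rule, posterior ∝ prior × likelihood:
  node-e: 0.39375 × 0.46 = 0.181125
  node-d: 0.22875 × 0.004 = 0.000915
  node-c: 0.32 × 0.376 = 0.12032
  node-f: 0.0575 × 0.15 = 0.008625
Normalizing constant = 0.310985.
P(node-d | evidence) = 0.000915 / 0.310985 ≈ 0.0029.

0.0029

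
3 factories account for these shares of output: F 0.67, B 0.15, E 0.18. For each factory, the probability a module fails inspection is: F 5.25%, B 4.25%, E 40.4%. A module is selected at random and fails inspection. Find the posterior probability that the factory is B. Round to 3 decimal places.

Compute prior × likelihood for every hypothesis:
  F: 0.67 × 0.0525 = 0.035175
  B: 0.15 × 0.0425 = 0.006375
  E: 0.18 × 0.404 = 0.07272
Normalizing constant = 0.11427.
P(B | evidence) = 0.006375 / 0.11427 ≈ 0.056.

0.056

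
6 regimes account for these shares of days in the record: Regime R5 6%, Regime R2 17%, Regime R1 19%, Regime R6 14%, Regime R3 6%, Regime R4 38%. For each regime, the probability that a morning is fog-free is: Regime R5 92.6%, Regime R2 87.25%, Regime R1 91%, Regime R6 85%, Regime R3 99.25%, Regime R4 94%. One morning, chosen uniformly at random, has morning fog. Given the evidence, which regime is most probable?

Taking complements, P(fog | each) = Regime R5 0.074, Regime R2 0.1275, Regime R1 0.09, Regime R6 0.15, Regime R3 0.0075, Regime R4 0.06.
By Bayes' rule, posterior ∝ prior × likelihood:
  Regime R5: 0.06 × 0.074 = 0.00444
  Regime R2: 0.17 × 0.1275 = 0.021675
  Regime R1: 0.19 × 0.09 = 0.0171
  Regime R6: 0.14 × 0.15 = 0.021
  Regime R3: 0.06 × 0.0075 = 0.00045
  Regime R4: 0.38 × 0.06 = 0.0228
Total = 0.087465.
Largest term belongs to Regime R4, so Regime R4 is most probable.

Regime R4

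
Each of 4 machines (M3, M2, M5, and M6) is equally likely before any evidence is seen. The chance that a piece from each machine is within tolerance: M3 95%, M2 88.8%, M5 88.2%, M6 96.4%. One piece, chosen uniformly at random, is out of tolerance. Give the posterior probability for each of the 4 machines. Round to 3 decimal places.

M3 0.158, M2 0.354, M5 0.373, M6 0.114

Taking complements, P(oversize | each) = M3 0.05, M2 0.112, M5 0.118, M6 0.036.
With a uniform prior (1/4 each), posterior ∝ likelihood:
  M3: 0.05
  M2: 0.112
  M5: 0.118
  M6: 0.036
Normalizing constant = 0.316.
P(M3 | oversize) = 0.05/0.316 ≈ 0.158
P(M2 | oversize) = 0.112/0.316 ≈ 0.354
P(M5 | oversize) = 0.118/0.316 ≈ 0.373
P(M6 | oversize) = 0.036/0.316 ≈ 0.114
(Check: 0.158+0.354+0.373+0.114 = 0.999.)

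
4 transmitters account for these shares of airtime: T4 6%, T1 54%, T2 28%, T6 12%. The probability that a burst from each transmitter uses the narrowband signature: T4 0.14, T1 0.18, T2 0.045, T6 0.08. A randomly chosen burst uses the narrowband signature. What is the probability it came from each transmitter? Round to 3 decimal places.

Unnormalized posteriors (prior × likelihood):
  T4: 0.06 × 0.14 = 0.0084
  T1: 0.54 × 0.18 = 0.0972
  T2: 0.28 × 0.045 = 0.0126
  T6: 0.12 × 0.08 = 0.0096
Sum = 0.1278.
P(T4 | narrowband) = 0.0084/0.1278 ≈ 0.066
P(T1 | narrowband) = 0.0972/0.1278 ≈ 0.761
P(T2 | narrowband) = 0.0126/0.1278 ≈ 0.099
P(T6 | narrowband) = 0.0096/0.1278 ≈ 0.075

T4 0.066, T1 0.761, T2 0.099, T6 0.075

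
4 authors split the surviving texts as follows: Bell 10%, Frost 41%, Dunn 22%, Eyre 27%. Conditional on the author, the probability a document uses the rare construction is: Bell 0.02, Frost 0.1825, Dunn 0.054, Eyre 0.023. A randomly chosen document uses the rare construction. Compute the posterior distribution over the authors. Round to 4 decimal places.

Prior × likelihood for each hypothesis:
  Bell: 0.1 × 0.02 = 0.002
  Frost: 0.41 × 0.1825 = 0.074825
  Dunn: 0.22 × 0.054 = 0.01188
  Eyre: 0.27 × 0.023 = 0.00621
Sum = 0.094915.
P(Bell | rare-form) = 0.002/0.094915 ≈ 0.0211
P(Frost | rare-form) = 0.074825/0.094915 ≈ 0.7883
P(Dunn | rare-form) = 0.01188/0.094915 ≈ 0.1252
P(Eyre | rare-form) = 0.00621/0.094915 ≈ 0.0654
(Check: 0.0211+0.7883+0.1252+0.0654 = 1.0000.)

Bell 0.0211, Frost 0.7883, Dunn 0.1252, Eyre 0.0654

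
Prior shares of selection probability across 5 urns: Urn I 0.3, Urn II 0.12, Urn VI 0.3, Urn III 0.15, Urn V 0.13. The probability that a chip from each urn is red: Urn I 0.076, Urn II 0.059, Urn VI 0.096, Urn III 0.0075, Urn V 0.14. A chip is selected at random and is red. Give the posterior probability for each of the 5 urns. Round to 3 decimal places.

Unnormalized posteriors (prior × likelihood):
  Urn I: 0.3 × 0.076 = 0.0228
  Urn II: 0.12 × 0.059 = 0.00708
  Urn VI: 0.3 × 0.096 = 0.0288
  Urn III: 0.15 × 0.0075 = 0.001125
  Urn V: 0.13 × 0.14 = 0.0182
Total = 0.078005.
P(Urn I | red) = 0.0228/0.078005 ≈ 0.292
P(Urn II | red) = 0.00708/0.078005 ≈ 0.091
P(Urn VI | red) = 0.0288/0.078005 ≈ 0.369
P(Urn III | red) = 0.001125/0.078005 ≈ 0.014
P(Urn V | red) = 0.0182/0.078005 ≈ 0.233

Urn I 0.292, Urn II 0.091, Urn VI 0.369, Urn III 0.014, Urn V 0.233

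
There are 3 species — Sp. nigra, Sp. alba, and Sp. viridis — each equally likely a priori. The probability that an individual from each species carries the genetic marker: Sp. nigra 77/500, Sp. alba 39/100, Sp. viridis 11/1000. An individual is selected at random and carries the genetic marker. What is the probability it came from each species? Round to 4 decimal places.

With a uniform prior (1/3 each), posterior ∝ likelihood:
  Sp. nigra: 0.154
  Sp. alba: 0.39
  Sp. viridis: 0.011
Total = 0.555.
P(Sp. nigra | marker) = 0.154/0.555 ≈ 0.2775
P(Sp. alba | marker) = 0.39/0.555 ≈ 0.7027
P(Sp. viridis | marker) = 0.011/0.555 ≈ 0.0198
(Check: 0.2775+0.7027+0.0198 = 1.0000.)

Sp. nigra 0.2775, Sp. alba 0.7027, Sp. viridis 0.0198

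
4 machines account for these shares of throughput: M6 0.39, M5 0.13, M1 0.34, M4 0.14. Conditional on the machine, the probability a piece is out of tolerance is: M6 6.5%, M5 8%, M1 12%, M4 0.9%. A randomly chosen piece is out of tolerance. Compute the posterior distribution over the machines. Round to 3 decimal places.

M6 0.326, M5 0.134, M1 0.524, M4 0.016

Prior × likelihood for each hypothesis:
  M6: 0.39 × 0.065 = 0.02535
  M5: 0.13 × 0.08 = 0.0104
  M1: 0.34 × 0.12 = 0.0408
  M4: 0.14 × 0.009 = 0.00126
Total = 0.07781.
P(M6 | oversize) = 0.02535/0.07781 ≈ 0.326
P(M5 | oversize) = 0.0104/0.07781 ≈ 0.134
P(M1 | oversize) = 0.0408/0.07781 ≈ 0.524
P(M4 | oversize) = 0.00126/0.07781 ≈ 0.016
(Check: 0.326+0.134+0.524+0.016 = 1.000.)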